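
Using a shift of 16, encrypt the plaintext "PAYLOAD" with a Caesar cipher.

Step 1: For each letter, shift forward by 16 positions (mod 26).
  P (position 15) -> position (15+16) mod 26 = 5 -> F
  A (position 0) -> position (0+16) mod 26 = 16 -> Q
  Y (position 24) -> position (24+16) mod 26 = 14 -> O
  L (position 11) -> position (11+16) mod 26 = 1 -> B
  O (position 14) -> position (14+16) mod 26 = 4 -> E
  A (position 0) -> position (0+16) mod 26 = 16 -> Q
  D (position 3) -> position (3+16) mod 26 = 19 -> T
Result: FQOBEQT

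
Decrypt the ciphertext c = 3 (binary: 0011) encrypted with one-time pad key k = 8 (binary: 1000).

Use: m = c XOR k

Step 1: XOR ciphertext with key:
  Ciphertext: 0011
  Key:        1000
  XOR:        1011
Step 2: Plaintext = 1011 = 11 in decimal.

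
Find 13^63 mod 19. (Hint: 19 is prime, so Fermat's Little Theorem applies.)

Step 1: Since 19 is prime, by Fermat's Little Theorem: 13^18 = 1 (mod 19).
Step 2: Reduce exponent: 63 mod 18 = 9.
Step 3: So 13^63 = 13^9 (mod 19).
Step 4: 13^9 mod 19 = 18.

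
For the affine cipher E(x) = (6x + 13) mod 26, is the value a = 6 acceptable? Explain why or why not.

Step 1: Compute gcd(6, 26).
Step 2: gcd(6, 26) = 2.
Since gcd = 2 != 1, 6 shares a common factor with 26, so it cannot be used.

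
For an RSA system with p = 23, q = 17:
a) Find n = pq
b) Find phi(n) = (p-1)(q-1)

Step 1: n = p * q = 23 * 17 = 391.
Step 2: phi(n) = (p-1)(q-1) = 22 * 16 = 352.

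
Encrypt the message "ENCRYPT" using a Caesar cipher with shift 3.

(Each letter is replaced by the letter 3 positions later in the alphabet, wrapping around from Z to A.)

Step 1: For each letter, shift forward by 3 positions (mod 26).
  E (position 4) -> position (4+3) mod 26 = 7 -> H
  N (position 13) -> position (13+3) mod 26 = 16 -> Q
  C (position 2) -> position (2+3) mod 26 = 5 -> F
  R (position 17) -> position (17+3) mod 26 = 20 -> U
  Y (position 24) -> position (24+3) mod 26 = 1 -> B
  P (position 15) -> position (15+3) mod 26 = 18 -> S
  T (position 19) -> position (19+3) mod 26 = 22 -> W
Result: HQFUBSW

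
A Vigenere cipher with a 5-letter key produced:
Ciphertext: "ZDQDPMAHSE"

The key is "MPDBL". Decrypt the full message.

Step 1: Key 'MPDBL' has length 5. Extended key: MPDBLMPDBL
Step 2: Decrypt each position:
  Z(25) - M(12) = 13 = N
  D(3) - P(15) = 14 = O
  Q(16) - D(3) = 13 = N
  D(3) - B(1) = 2 = C
  P(15) - L(11) = 4 = E
  M(12) - M(12) = 0 = A
  A(0) - P(15) = 11 = L
  H(7) - D(3) = 4 = E
  S(18) - B(1) = 17 = R
  E(4) - L(11) = 19 = T
Plaintext: NONCEALERT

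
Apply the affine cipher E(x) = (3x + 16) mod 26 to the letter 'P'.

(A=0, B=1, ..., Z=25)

Step 1: Convert 'P' to number: x = 15.
Step 2: E(15) = (3 * 15 + 16) mod 26 = 61 mod 26 = 9.
Step 3: Convert 9 back to letter: J.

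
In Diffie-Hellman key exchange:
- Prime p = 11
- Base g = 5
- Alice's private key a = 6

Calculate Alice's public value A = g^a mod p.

Step 1: A = g^a mod p = 5^6 mod 11.
  5^1 mod 11 = 5
  5^2 mod 11 = (5 * 5) mod 11 = 3
  5^3 mod 11 = (3 * 5) mod 11 = 4
  5^4 mod 11 = (4 * 5) mod 11 = 9
  5^5 mod 11 = (9 * 5) mod 11 = 1
  5^6 mod 11 = (1 * 5) mod 11 = 5
Result: A = 5.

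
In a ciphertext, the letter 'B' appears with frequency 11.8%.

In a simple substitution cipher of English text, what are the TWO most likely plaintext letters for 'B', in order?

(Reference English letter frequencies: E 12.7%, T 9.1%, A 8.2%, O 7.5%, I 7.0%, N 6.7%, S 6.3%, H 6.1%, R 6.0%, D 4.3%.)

Step 1: Observed frequency of 'B' is 11.8%.
Step 2: Compute distances to each reference frequency and sort:
  E (12.7%): difference = 0.9% <-- BEST
  T (9.1%): difference = 2.7% <-- RUNNER-UP
  A (8.2%): difference = 3.6%
  O (7.5%): difference = 4.3%
  I (7.0%): difference = 4.8%
Step 3: Most likely is 'E' (12.7%, diff 0.9%); second most likely is 'T' (9.1%, diff 2.7%).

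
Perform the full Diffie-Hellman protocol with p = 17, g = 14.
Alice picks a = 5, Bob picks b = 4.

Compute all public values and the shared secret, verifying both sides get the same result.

Step 1: A = g^a mod p = 14^5 mod 17 = 12.
Step 2: B = g^b mod p = 14^4 mod 17 = 13.
Step 3: Alice computes s = B^a mod p = 13^5 mod 17 = 13.
Step 4: Bob computes s = A^b mod p = 12^4 mod 17 = 13.
Both sides agree: shared secret = 13.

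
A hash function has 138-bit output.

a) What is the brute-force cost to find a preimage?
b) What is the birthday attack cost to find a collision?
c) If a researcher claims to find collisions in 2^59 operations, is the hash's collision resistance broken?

Step 1: Preimage resistance requires brute-force of 2^138 operations.
Step 2: Collision resistance (birthday bound) = 2^(138/2) = 2^69.
Step 3: The claimed attack costs 2^59 operations.
Step 4: Since 2^59 < 2^69, the claimed attack beats the generic birthday bound, so collision resistance is broken.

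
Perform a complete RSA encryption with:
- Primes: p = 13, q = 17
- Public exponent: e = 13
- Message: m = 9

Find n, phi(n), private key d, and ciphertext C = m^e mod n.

Step 1: n = 13 * 17 = 221.
Step 2: phi(n) = (13-1)(17-1) = 12 * 16 = 192.
Step 3: Find d = 13^(-1) mod 192 = 133.
  Verify: 13 * 133 = 1729 = 1 (mod 192).
Step 4: C = 9^13 mod 221 = 178.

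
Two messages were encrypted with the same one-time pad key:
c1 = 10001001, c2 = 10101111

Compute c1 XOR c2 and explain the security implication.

Step 1: c1 XOR c2 = (m1 XOR k) XOR (m2 XOR k).
Step 2: By XOR associativity/commutativity: = m1 XOR m2 XOR k XOR k = m1 XOR m2.
Step 3: 10001001 XOR 10101111 = 00100110 = 38.
Step 4: The key cancels out! An attacker learns m1 XOR m2 = 38, revealing the relationship between plaintexts.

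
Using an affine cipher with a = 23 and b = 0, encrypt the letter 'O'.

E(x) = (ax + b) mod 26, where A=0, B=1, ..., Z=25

Step 1: Convert 'O' to number: x = 14.
Step 2: E(14) = (23 * 14 + 0) mod 26 = 322 mod 26 = 10.
Step 3: Convert 10 back to letter: K.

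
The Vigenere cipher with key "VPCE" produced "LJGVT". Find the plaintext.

Step 1: Extend key: VPCEV
Step 2: Decrypt each letter (c - k) mod 26:
  L(11) - V(21) = (11-21) mod 26 = 16 = Q
  J(9) - P(15) = (9-15) mod 26 = 20 = U
  G(6) - C(2) = (6-2) mod 26 = 4 = E
  V(21) - E(4) = (21-4) mod 26 = 17 = R
  T(19) - V(21) = (19-21) mod 26 = 24 = Y
Plaintext: QUERY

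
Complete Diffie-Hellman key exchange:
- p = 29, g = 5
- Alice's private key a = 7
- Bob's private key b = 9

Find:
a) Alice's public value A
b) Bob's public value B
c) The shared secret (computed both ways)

Step 1: A = g^a mod p = 5^7 mod 29 = 28.
Step 2: B = g^b mod p = 5^9 mod 29 = 4.
Step 3: Alice computes s = B^a mod p = 4^7 mod 29 = 28.
Step 4: Bob computes s = A^b mod p = 28^9 mod 29 = 28.
Both sides agree: shared secret = 28.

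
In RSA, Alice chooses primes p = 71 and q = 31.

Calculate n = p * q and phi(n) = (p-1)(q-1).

Step 1: n = p * q = 71 * 31 = 2201.
Step 2: phi(n) = (p-1)(q-1) = 70 * 30 = 2100.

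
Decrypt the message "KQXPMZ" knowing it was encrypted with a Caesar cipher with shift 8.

Step 1: Reverse the shift by subtracting 8 from each letter position.
  K (position 10) -> position (10-8) mod 26 = 2 -> C
  Q (position 16) -> position (16-8) mod 26 = 8 -> I
  X (position 23) -> position (23-8) mod 26 = 15 -> P
  P (position 15) -> position (15-8) mod 26 = 7 -> H
  M (position 12) -> position (12-8) mod 26 = 4 -> E
  Z (position 25) -> position (25-8) mod 26 = 17 -> R
Decrypted message: CIPHER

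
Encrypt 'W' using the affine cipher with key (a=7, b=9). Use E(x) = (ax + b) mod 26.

Step 1: Convert 'W' to number: x = 22.
Step 2: E(22) = (7 * 22 + 9) mod 26 = 163 mod 26 = 7.
Step 3: Convert 7 back to letter: H.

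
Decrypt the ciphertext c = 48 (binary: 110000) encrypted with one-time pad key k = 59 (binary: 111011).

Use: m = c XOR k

Step 1: XOR ciphertext with key:
  Ciphertext: 110000
  Key:        111011
  XOR:        001011
Step 2: Plaintext = 001011 = 11 in decimal.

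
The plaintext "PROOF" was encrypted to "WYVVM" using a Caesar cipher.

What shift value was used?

Step 1: Compare first letters: P (position 15) -> W (position 22).
Step 2: Shift = (22 - 15) mod 26 = 7.
The shift value is 7.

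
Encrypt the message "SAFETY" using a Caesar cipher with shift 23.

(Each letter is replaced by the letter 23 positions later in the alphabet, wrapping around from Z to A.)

Step 1: For each letter, shift forward by 23 positions (mod 26).
  S (position 18) -> position (18+23) mod 26 = 15 -> P
  A (position 0) -> position (0+23) mod 26 = 23 -> X
  F (position 5) -> position (5+23) mod 26 = 2 -> C
  E (position 4) -> position (4+23) mod 26 = 1 -> B
  T (position 19) -> position (19+23) mod 26 = 16 -> Q
  Y (position 24) -> position (24+23) mod 26 = 21 -> V
Result: PXCBQV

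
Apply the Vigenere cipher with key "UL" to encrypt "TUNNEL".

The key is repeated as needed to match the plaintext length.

Step 1: Repeat key to match plaintext length:
  Plaintext: TUNNEL
  Key:       ULULUL
Step 2: Encrypt each letter:
  T(19) + U(20) = (19+20) mod 26 = 13 = N
  U(20) + L(11) = (20+11) mod 26 = 5 = F
  N(13) + U(20) = (13+20) mod 26 = 7 = H
  N(13) + L(11) = (13+11) mod 26 = 24 = Y
  E(4) + U(20) = (4+20) mod 26 = 24 = Y
  L(11) + L(11) = (11+11) mod 26 = 22 = W
Ciphertext: NFHYYW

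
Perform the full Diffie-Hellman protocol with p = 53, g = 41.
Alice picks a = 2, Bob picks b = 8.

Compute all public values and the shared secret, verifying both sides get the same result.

Step 1: A = g^a mod p = 41^2 mod 53 = 38.
Step 2: B = g^b mod p = 41^8 mod 53 = 10.
Step 3: Alice computes s = B^a mod p = 10^2 mod 53 = 47.
Step 4: Bob computes s = A^b mod p = 38^8 mod 53 = 47.
Both sides agree: shared secret = 47.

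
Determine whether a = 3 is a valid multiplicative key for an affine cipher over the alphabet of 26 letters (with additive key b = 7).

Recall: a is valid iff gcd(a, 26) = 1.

Step 1: Compute gcd(3, 26).
Step 2: gcd(3, 26) = 1.
Since gcd = 1, 3 is coprime with 26, so it is a valid key.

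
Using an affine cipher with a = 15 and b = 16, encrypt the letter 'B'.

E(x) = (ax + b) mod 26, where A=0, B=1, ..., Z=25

Step 1: Convert 'B' to number: x = 1.
Step 2: E(1) = (15 * 1 + 16) mod 26 = 31 mod 26 = 5.
Step 3: Convert 5 back to letter: F.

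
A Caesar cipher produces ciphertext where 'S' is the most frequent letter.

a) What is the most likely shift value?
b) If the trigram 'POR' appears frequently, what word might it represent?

Step 1: In English, 'E' is the most frequent letter (12.7%).
Step 2: The most frequent ciphertext letter is 'S' (position 18).
Step 3: Shift = (18 - 4) mod 26 = 14.
Step 4: Decrypt 'POR' by shifting back 14:
  P -> B
  O -> A
  R -> D
Step 5: 'POR' decrypts to 'BAD'.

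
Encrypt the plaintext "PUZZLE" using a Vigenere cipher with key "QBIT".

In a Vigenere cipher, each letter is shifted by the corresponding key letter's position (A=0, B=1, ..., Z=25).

Step 1: Repeat key to match plaintext length:
  Plaintext: PUZZLE
  Key:       QBITQB
Step 2: Encrypt each letter:
  P(15) + Q(16) = (15+16) mod 26 = 5 = F
  U(20) + B(1) = (20+1) mod 26 = 21 = V
  Z(25) + I(8) = (25+8) mod 26 = 7 = H
  Z(25) + T(19) = (25+19) mod 26 = 18 = S
  L(11) + Q(16) = (11+16) mod 26 = 1 = B
  E(4) + B(1) = (4+1) mod 26 = 5 = F
Ciphertext: FVHSBF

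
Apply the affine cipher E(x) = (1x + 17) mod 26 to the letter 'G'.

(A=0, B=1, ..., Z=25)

Step 1: Convert 'G' to number: x = 6.
Step 2: E(6) = (1 * 6 + 17) mod 26 = 23 mod 26 = 23.
Step 3: Convert 23 back to letter: X.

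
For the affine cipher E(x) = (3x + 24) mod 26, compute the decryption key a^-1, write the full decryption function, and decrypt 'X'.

Step 1: Find a^-1, the modular inverse of 3 mod 26.
Step 2: We need 3 * a^-1 = 1 (mod 26).
Step 3: 3 * 9 = 27 = 1 * 26 + 1, so a^-1 = 9.
Step 4: D(y) = 9(y - 24) mod 26.
Step 5: Apply to 'X' (y = 23): D(23) = 9 * (23 - 24) mod 26 = 9 * -1 mod 26 = 17 -> 'R'.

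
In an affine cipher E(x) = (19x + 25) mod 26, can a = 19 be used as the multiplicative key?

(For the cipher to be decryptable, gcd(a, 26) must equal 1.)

Step 1: Compute gcd(19, 26).
Step 2: gcd(19, 26) = 1.
Since gcd = 1, 19 is coprime with 26, so it is a valid key.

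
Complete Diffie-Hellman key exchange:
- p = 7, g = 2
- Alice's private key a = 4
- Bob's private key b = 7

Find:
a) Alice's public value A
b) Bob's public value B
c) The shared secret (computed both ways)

Step 1: A = g^a mod p = 2^4 mod 7 = 2.
Step 2: B = g^b mod p = 2^7 mod 7 = 2.
Step 3: Alice computes s = B^a mod p = 2^4 mod 7 = 2.
Step 4: Bob computes s = A^b mod p = 2^7 mod 7 = 2.
Both sides agree: shared secret = 2.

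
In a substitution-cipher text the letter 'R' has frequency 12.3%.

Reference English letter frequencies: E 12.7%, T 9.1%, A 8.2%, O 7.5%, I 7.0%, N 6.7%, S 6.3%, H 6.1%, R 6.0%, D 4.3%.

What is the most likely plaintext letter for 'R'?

Step 1: The observed frequency is 12.3%.
Step 2: Compare with English frequencies:
  E: 12.7% (difference: 0.4%) <-- closest
  T: 9.1% (difference: 3.2%)
  A: 8.2% (difference: 4.1%)
  O: 7.5% (difference: 4.8%)
  I: 7.0% (difference: 5.3%)
  N: 6.7% (difference: 5.6%)
  S: 6.3% (difference: 6.0%)
  H: 6.1% (difference: 6.2%)
  R: 6.0% (difference: 6.3%)
  D: 4.3% (difference: 8.0%)
Step 3: 'R' most likely represents 'E' (frequency 12.7%).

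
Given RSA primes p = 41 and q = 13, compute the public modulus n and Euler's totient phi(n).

Step 1: n = p * q = 41 * 13 = 533.
Step 2: phi(n) = (p-1)(q-1) = 40 * 12 = 480.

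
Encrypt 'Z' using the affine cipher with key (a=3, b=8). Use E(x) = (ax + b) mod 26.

Step 1: Convert 'Z' to number: x = 25.
Step 2: E(25) = (3 * 25 + 8) mod 26 = 83 mod 26 = 5.
Step 3: Convert 5 back to letter: F.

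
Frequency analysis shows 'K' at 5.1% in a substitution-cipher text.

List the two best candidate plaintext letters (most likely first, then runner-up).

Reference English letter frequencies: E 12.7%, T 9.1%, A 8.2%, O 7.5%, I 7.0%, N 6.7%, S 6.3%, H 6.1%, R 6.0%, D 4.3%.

Step 1: Observed frequency of 'K' is 5.1%.
Step 2: Compute distances to each reference frequency and sort:
  D (4.3%): difference = 0.8% <-- BEST
  R (6.0%): difference = 0.9% <-- RUNNER-UP
  H (6.1%): difference = 1.0%
  S (6.3%): difference = 1.2%
  N (6.7%): difference = 1.6%
Step 3: Most likely is 'D' (4.3%, diff 0.8%); second most likely is 'R' (6.0%, diff 0.9%).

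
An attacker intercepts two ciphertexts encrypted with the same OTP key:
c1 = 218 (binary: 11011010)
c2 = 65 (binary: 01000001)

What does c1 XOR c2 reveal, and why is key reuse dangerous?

Step 1: c1 XOR c2 = (m1 XOR k) XOR (m2 XOR k).
Step 2: By XOR associativity/commutativity: = m1 XOR m2 XOR k XOR k = m1 XOR m2.
Step 3: 11011010 XOR 01000001 = 10011011 = 155.
Step 4: The key cancels out! An attacker learns m1 XOR m2 = 155, revealing the relationship between plaintexts.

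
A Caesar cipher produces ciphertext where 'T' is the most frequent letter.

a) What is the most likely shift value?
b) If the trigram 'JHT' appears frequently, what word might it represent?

Step 1: In English, 'E' is the most frequent letter (12.7%).
Step 2: The most frequent ciphertext letter is 'T' (position 19).
Step 3: Shift = (19 - 4) mod 26 = 15.
Step 4: Decrypt 'JHT' by shifting back 15:
  J -> U
  H -> S
  T -> E
Step 5: 'JHT' decrypts to 'USE'.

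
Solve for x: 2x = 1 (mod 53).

Step 1: We need x such that 2 * x = 1 (mod 53).
Step 2: Using the extended Euclidean algorithm or trial:
  2 * 27 = 54 = 1 * 53 + 1.
Step 3: Since 54 mod 53 = 1, the inverse is x = 27.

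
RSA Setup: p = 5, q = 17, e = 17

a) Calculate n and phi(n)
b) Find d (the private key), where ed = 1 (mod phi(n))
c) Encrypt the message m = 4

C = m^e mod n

Step 1: n = 5 * 17 = 85.
Step 2: phi(n) = (5-1)(17-1) = 4 * 16 = 64.
Step 3: Find d = 17^(-1) mod 64 = 49.
  Verify: 17 * 49 = 833 = 1 (mod 64).
Step 4: C = 4^17 mod 85 = 4.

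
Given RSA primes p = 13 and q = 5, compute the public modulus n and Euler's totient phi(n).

Step 1: n = p * q = 13 * 5 = 65.
Step 2: phi(n) = (p-1)(q-1) = 12 * 4 = 48.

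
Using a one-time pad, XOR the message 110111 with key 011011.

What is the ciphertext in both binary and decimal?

Step 1: Write out the XOR operation bit by bit:
  Message: 110111
  Key:     011011
  XOR:     101100
Step 2: Convert to decimal: 101100 = 44.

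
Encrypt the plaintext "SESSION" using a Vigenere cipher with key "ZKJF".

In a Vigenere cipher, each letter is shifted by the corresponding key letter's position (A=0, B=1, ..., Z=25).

Step 1: Repeat key to match plaintext length:
  Plaintext: SESSION
  Key:       ZKJFZKJ
Step 2: Encrypt each letter:
  S(18) + Z(25) = (18+25) mod 26 = 17 = R
  E(4) + K(10) = (4+10) mod 26 = 14 = O
  S(18) + J(9) = (18+9) mod 26 = 1 = B
  S(18) + F(5) = (18+5) mod 26 = 23 = X
  I(8) + Z(25) = (8+25) mod 26 = 7 = H
  O(14) + K(10) = (14+10) mod 26 = 24 = Y
  N(13) + J(9) = (13+9) mod 26 = 22 = W
Ciphertext: ROBXHYW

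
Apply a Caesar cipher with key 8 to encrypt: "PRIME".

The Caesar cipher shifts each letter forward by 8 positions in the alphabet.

Step 1: For each letter, shift forward by 8 positions (mod 26).
  P (position 15) -> position (15+8) mod 26 = 23 -> X
  R (position 17) -> position (17+8) mod 26 = 25 -> Z
  I (position 8) -> position (8+8) mod 26 = 16 -> Q
  M (position 12) -> position (12+8) mod 26 = 20 -> U
  E (position 4) -> position (4+8) mod 26 = 12 -> M
Result: XZQUM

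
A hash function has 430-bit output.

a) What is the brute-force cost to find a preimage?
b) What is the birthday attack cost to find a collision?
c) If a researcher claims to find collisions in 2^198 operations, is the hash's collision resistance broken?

Step 1: Preimage resistance requires brute-force of 2^430 operations.
Step 2: Collision resistance (birthday bound) = 2^(430/2) = 2^215.
Step 3: The claimed attack costs 2^198 operations.
Step 4: Since 2^198 < 2^215, the claimed attack beats the generic birthday bound, so collision resistance is broken.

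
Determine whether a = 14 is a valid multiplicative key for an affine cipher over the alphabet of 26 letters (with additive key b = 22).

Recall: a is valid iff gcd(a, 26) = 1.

Step 1: Compute gcd(14, 26).
Step 2: gcd(14, 26) = 2.
Since gcd = 2 != 1, 14 shares a common factor with 26, so it cannot be used.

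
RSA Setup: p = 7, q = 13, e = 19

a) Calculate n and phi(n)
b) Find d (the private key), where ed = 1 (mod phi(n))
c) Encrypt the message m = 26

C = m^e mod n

Step 1: n = 7 * 13 = 91.
Step 2: phi(n) = (7-1)(13-1) = 6 * 12 = 72.
Step 3: Find d = 19^(-1) mod 72 = 19.
  Verify: 19 * 19 = 361 = 1 (mod 72).
Step 4: C = 26^19 mod 91 = 26.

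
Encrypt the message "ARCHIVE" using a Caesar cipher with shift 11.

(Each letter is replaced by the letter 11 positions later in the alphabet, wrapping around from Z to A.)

Step 1: For each letter, shift forward by 11 positions (mod 26).
  A (position 0) -> position (0+11) mod 26 = 11 -> L
  R (position 17) -> position (17+11) mod 26 = 2 -> C
  C (position 2) -> position (2+11) mod 26 = 13 -> N
  H (position 7) -> position (7+11) mod 26 = 18 -> S
  I (position 8) -> position (8+11) mod 26 = 19 -> T
  V (position 21) -> position (21+11) mod 26 = 6 -> G
  E (position 4) -> position (4+11) mod 26 = 15 -> P
Result: LCNSTGP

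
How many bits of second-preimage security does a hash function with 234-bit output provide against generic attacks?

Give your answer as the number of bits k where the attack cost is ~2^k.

Step 1: The hash has a 234-bit output.
Step 2: Second-preimage resistance means: given a specific input x, it should be infeasible to find a different y with h(y) = h(x).
With a 234-bit output, a generic search for a second preimage costs about 2^234 evaluations (each trial matches the fixed target with probability 2^-234).
Step 3: Security level = 234 bits.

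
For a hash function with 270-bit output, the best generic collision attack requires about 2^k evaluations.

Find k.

Step 1: The hash has a 270-bit output.
Step 2: Collision resistance means it should be infeasible to find any x != y with h(x) = h(y).
By the birthday bound, a generic collision search succeeds after about sqrt(2^270) = 2^(270/2) = 2^135 evaluations.
Step 3: Security level = 135 bits.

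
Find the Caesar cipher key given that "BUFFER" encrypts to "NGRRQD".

Step 1: Compare first letters: B (position 1) -> N (position 13).
Step 2: Shift = (13 - 1) mod 26 = 12.
The shift value is 12.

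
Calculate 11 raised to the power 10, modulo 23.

Step 1: Compute 11^10 mod 23 step by step, reducing modulo 23 at each step.
  11^1 mod 23 = 11
  11^2 mod 23 = (11 * 11) mod 23 = 6
  11^3 mod 23 = (6 * 11) mod 23 = 20
  11^4 mod 23 = (20 * 11) mod 23 = 13
  11^5 mod 23 = (13 * 11) mod 23 = 5
  11^6 mod 23 = (5 * 11) mod 23 = 9
  11^7 mod 23 = (9 * 11) mod 23 = 7
  11^8 mod 23 = (7 * 11) mod 23 = 8
  11^9 mod 23 = (8 * 11) mod 23 = 19
  11^10 mod 23 = (19 * 11) mod 23 = 2
Step 2: Result = 2.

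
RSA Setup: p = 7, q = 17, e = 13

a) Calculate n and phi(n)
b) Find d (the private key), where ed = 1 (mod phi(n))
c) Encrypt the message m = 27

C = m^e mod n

Step 1: n = 7 * 17 = 119.
Step 2: phi(n) = (7-1)(17-1) = 6 * 16 = 96.
Step 3: Find d = 13^(-1) mod 96 = 37.
  Verify: 13 * 37 = 481 = 1 (mod 96).
Step 4: C = 27^13 mod 119 = 62.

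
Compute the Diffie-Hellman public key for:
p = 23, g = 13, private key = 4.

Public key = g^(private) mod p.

Step 1: A = g^a mod p = 13^4 mod 23.
  13^1 mod 23 = 13
  13^2 mod 23 = (13 * 13) mod 23 = 8
  13^3 mod 23 = (8 * 13) mod 23 = 12
  13^4 mod 23 = (12 * 13) mod 23 = 18
Result: A = 18.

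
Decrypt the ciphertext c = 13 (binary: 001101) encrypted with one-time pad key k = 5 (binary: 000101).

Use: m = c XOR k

Step 1: XOR ciphertext with key:
  Ciphertext: 001101
  Key:        000101
  XOR:        001000
Step 2: Plaintext = 001000 = 8 in decimal.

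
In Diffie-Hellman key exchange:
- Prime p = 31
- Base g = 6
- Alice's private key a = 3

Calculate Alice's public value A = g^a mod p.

Step 1: A = g^a mod p = 6^3 mod 31.
  6^1 mod 31 = 6
  6^2 mod 31 = (6 * 6) mod 31 = 5
  6^3 mod 31 = (5 * 6) mod 31 = 30
Result: A = 30.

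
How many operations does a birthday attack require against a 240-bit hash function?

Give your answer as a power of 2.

Step 1: The birthday paradox gives collision probability ~50% after sqrt(2^n) = 2^(n/2) hashes.
Step 2: For 240-bit output: 2^(240/2) = 2^120.
Step 3: Approximately 2^120 hash computations needed.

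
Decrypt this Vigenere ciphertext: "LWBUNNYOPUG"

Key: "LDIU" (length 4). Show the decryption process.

Step 1: Key 'LDIU' has length 4. Extended key: LDIULDIULDI
Step 2: Decrypt each position:
  L(11) - L(11) = 0 = A
  W(22) - D(3) = 19 = T
  B(1) - I(8) = 19 = T
  U(20) - U(20) = 0 = A
  N(13) - L(11) = 2 = C
  N(13) - D(3) = 10 = K
  Y(24) - I(8) = 16 = Q
  O(14) - U(20) = 20 = U
  P(15) - L(11) = 4 = E
  U(20) - D(3) = 17 = R
  G(6) - I(8) = 24 = Y
Plaintext: ATTACKQUERY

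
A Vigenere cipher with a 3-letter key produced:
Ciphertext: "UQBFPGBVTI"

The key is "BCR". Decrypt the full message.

Step 1: Key 'BCR' has length 3. Extended key: BCRBCRBCRB
Step 2: Decrypt each position:
  U(20) - B(1) = 19 = T
  Q(16) - C(2) = 14 = O
  B(1) - R(17) = 10 = K
  F(5) - B(1) = 4 = E
  P(15) - C(2) = 13 = N
  G(6) - R(17) = 15 = P
  B(1) - B(1) = 0 = A
  V(21) - C(2) = 19 = T
  T(19) - R(17) = 2 = C
  I(8) - B(1) = 7 = H
Plaintext: TOKENPATCH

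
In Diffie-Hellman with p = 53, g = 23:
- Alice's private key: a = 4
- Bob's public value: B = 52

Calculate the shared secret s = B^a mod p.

Step 1: s = B^a mod p = 52^4 mod 53.
  52^1 mod 53 = 52
  52^2 mod 53 = (52 * 52) mod 53 = 1
  52^3 mod 53 = (1 * 52) mod 53 = 52
  52^4 mod 53 = (52 * 52) mod 53 = 1
Result: shared secret = 1.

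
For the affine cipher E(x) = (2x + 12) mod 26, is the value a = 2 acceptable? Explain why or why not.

Step 1: Compute gcd(2, 26).
Step 2: gcd(2, 26) = 2.
Since gcd = 2 != 1, 2 shares a common factor with 26, so it cannot be used.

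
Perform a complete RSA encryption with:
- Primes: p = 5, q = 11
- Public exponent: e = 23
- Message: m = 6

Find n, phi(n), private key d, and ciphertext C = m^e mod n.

Step 1: n = 5 * 11 = 55.
Step 2: phi(n) = (5-1)(11-1) = 4 * 10 = 40.
Step 3: Find d = 23^(-1) mod 40 = 7.
  Verify: 23 * 7 = 161 = 1 (mod 40).
Step 4: C = 6^23 mod 55 = 51.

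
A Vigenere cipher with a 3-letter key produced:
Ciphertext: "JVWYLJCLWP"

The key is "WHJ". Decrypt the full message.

Step 1: Key 'WHJ' has length 3. Extended key: WHJWHJWHJW
Step 2: Decrypt each position:
  J(9) - W(22) = 13 = N
  V(21) - H(7) = 14 = O
  W(22) - J(9) = 13 = N
  Y(24) - W(22) = 2 = C
  L(11) - H(7) = 4 = E
  J(9) - J(9) = 0 = A
  C(2) - W(22) = 6 = G
  L(11) - H(7) = 4 = E
  W(22) - J(9) = 13 = N
  P(15) - W(22) = 19 = T
Plaintext: NONCEAGENT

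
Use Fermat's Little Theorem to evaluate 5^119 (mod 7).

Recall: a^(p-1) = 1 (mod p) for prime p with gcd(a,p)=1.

Step 1: Since 7 is prime, by Fermat's Little Theorem: 5^6 = 1 (mod 7).
Step 2: Reduce exponent: 119 mod 6 = 5.
Step 3: So 5^119 = 5^5 (mod 7).
Step 4: 5^5 mod 7 = 3.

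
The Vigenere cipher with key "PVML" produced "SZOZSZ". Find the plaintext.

Step 1: Extend key: PVMLPV
Step 2: Decrypt each letter (c - k) mod 26:
  S(18) - P(15) = (18-15) mod 26 = 3 = D
  Z(25) - V(21) = (25-21) mod 26 = 4 = E
  O(14) - M(12) = (14-12) mod 26 = 2 = C
  Z(25) - L(11) = (25-11) mod 26 = 14 = O
  S(18) - P(15) = (18-15) mod 26 = 3 = D
  Z(25) - V(21) = (25-21) mod 26 = 4 = E
Plaintext: DECODE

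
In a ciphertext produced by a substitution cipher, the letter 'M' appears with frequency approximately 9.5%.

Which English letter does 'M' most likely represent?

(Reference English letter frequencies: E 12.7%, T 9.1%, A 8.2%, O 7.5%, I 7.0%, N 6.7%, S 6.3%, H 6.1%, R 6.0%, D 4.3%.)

Step 1: The observed frequency is 9.5%.
Step 2: Compare with English frequencies:
  E: 12.7% (difference: 3.2%)
  T: 9.1% (difference: 0.4%) <-- closest
  A: 8.2% (difference: 1.3%)
  O: 7.5% (difference: 2.0%)
  I: 7.0% (difference: 2.5%)
  N: 6.7% (difference: 2.8%)
  S: 6.3% (difference: 3.2%)
  H: 6.1% (difference: 3.4%)
  R: 6.0% (difference: 3.5%)
  D: 4.3% (difference: 5.2%)
Step 3: 'M' most likely represents 'T' (frequency 9.1%).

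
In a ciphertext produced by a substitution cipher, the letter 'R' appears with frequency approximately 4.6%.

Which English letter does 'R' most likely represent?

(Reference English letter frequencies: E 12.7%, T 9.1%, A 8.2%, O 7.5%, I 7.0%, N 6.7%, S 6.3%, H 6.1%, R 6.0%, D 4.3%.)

Step 1: The observed frequency is 4.6%.
Step 2: Compare with English frequencies:
  E: 12.7% (difference: 8.1%)
  T: 9.1% (difference: 4.5%)
  A: 8.2% (difference: 3.6%)
  O: 7.5% (difference: 2.9%)
  I: 7.0% (difference: 2.4%)
  N: 6.7% (difference: 2.1%)
  S: 6.3% (difference: 1.7%)
  H: 6.1% (difference: 1.5%)
  R: 6.0% (difference: 1.4%)
  D: 4.3% (difference: 0.3%) <-- closest
Step 3: 'R' most likely represents 'D' (frequency 4.3%).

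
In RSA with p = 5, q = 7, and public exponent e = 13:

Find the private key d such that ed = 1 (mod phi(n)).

Step 1: n = 5 * 7 = 35.
Step 2: phi(n) = 4 * 6 = 24.
Step 3: Find d such that 13 * d = 1 (mod 24).
Step 4: d = 13^(-1) mod 24 = 13.
Verification: 13 * 13 = 169 = 7 * 24 + 1.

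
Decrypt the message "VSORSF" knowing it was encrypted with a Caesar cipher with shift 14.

Step 1: Reverse the shift by subtracting 14 from each letter position.
  V (position 21) -> position (21-14) mod 26 = 7 -> H
  S (position 18) -> position (18-14) mod 26 = 4 -> E
  O (position 14) -> position (14-14) mod 26 = 0 -> A
  R (position 17) -> position (17-14) mod 26 = 3 -> D
  S (position 18) -> position (18-14) mod 26 = 4 -> E
  F (position 5) -> position (5-14) mod 26 = 17 -> R
Decrypted message: HEADER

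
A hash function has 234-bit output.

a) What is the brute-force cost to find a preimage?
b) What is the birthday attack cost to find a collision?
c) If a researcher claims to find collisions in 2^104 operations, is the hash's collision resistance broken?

Step 1: Preimage resistance requires brute-force of 2^234 operations.
Step 2: Collision resistance (birthday bound) = 2^(234/2) = 2^117.
Step 3: The claimed attack costs 2^104 operations.
Step 4: Since 2^104 < 2^117, the claimed attack beats the generic birthday bound, so collision resistance is broken.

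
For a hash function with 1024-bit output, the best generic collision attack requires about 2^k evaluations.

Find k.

Step 1: The hash has a 1024-bit output.
Step 2: Collision resistance means it should be infeasible to find any x != y with h(x) = h(y).
By the birthday bound, a generic collision search succeeds after about sqrt(2^1024) = 2^(1024/2) = 2^512 evaluations.
Step 3: Security level = 512 bits.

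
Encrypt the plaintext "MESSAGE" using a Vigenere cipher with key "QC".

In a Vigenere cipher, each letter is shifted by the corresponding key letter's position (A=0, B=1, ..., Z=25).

Step 1: Repeat key to match plaintext length:
  Plaintext: MESSAGE
  Key:       QCQCQCQ
Step 2: Encrypt each letter:
  M(12) + Q(16) = (12+16) mod 26 = 2 = C
  E(4) + C(2) = (4+2) mod 26 = 6 = G
  S(18) + Q(16) = (18+16) mod 26 = 8 = I
  S(18) + C(2) = (18+2) mod 26 = 20 = U
  A(0) + Q(16) = (0+16) mod 26 = 16 = Q
  G(6) + C(2) = (6+2) mod 26 = 8 = I
  E(4) + Q(16) = (4+16) mod 26 = 20 = U
Ciphertext: CGIUQIU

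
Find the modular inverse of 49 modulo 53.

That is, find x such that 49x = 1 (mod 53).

Step 1: We need x such that 49 * x = 1 (mod 53).
Step 2: Using the extended Euclidean algorithm or trial:
  49 * 13 = 637 = 12 * 53 + 1.
Step 3: Since 637 mod 53 = 1, the inverse is x = 13.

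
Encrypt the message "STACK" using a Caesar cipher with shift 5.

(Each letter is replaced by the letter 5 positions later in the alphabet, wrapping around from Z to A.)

Step 1: For each letter, shift forward by 5 positions (mod 26).
  S (position 18) -> position (18+5) mod 26 = 23 -> X
  T (position 19) -> position (19+5) mod 26 = 24 -> Y
  A (position 0) -> position (0+5) mod 26 = 5 -> F
  C (position 2) -> position (2+5) mod 26 = 7 -> H
  K (position 10) -> position (10+5) mod 26 = 15 -> P
Result: XYFHP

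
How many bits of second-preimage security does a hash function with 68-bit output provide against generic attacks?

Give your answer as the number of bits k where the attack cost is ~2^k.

Step 1: The hash has a 68-bit output.
Step 2: Second-preimage resistance means: given a specific input x, it should be infeasible to find a different y with h(y) = h(x).
With a 68-bit output, a generic search for a second preimage costs about 2^68 evaluations (each trial matches the fixed target with probability 2^-68).
Step 3: Security level = 68 bits.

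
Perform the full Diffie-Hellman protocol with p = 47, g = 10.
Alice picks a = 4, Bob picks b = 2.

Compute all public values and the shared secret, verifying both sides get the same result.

Step 1: A = g^a mod p = 10^4 mod 47 = 36.
Step 2: B = g^b mod p = 10^2 mod 47 = 6.
Step 3: Alice computes s = B^a mod p = 6^4 mod 47 = 27.
Step 4: Bob computes s = A^b mod p = 36^2 mod 47 = 27.
Both sides agree: shared secret = 27.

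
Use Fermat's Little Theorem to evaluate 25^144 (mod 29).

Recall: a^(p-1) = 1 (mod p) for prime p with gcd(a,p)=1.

Step 1: Since 29 is prime, by Fermat's Little Theorem: 25^28 = 1 (mod 29).
Step 2: Reduce exponent: 144 mod 28 = 4.
Step 3: So 25^144 = 25^4 (mod 29).
Step 4: 25^4 mod 29 = 24.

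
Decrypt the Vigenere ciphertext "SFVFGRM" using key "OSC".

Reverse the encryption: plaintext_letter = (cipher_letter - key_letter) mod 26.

Step 1: Extend key: OSCOSCO
Step 2: Decrypt each letter (c - k) mod 26:
  S(18) - O(14) = (18-14) mod 26 = 4 = E
  F(5) - S(18) = (5-18) mod 26 = 13 = N
  V(21) - C(2) = (21-2) mod 26 = 19 = T
  F(5) - O(14) = (5-14) mod 26 = 17 = R
  G(6) - S(18) = (6-18) mod 26 = 14 = O
  R(17) - C(2) = (17-2) mod 26 = 15 = P
  M(12) - O(14) = (12-14) mod 26 = 24 = Y
Plaintext: ENTROPY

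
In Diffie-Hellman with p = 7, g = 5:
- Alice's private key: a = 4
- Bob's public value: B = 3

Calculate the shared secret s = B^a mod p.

Step 1: s = B^a mod p = 3^4 mod 7.
  3^1 mod 7 = 3
  3^2 mod 7 = (3 * 3) mod 7 = 2
  3^3 mod 7 = (2 * 3) mod 7 = 6
  3^4 mod 7 = (6 * 3) mod 7 = 4
Result: shared secret = 4.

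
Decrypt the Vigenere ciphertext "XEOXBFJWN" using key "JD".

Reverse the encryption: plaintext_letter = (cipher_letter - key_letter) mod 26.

Step 1: Extend key: JDJDJDJDJ
Step 2: Decrypt each letter (c - k) mod 26:
  X(23) - J(9) = (23-9) mod 26 = 14 = O
  E(4) - D(3) = (4-3) mod 26 = 1 = B
  O(14) - J(9) = (14-9) mod 26 = 5 = F
  X(23) - D(3) = (23-3) mod 26 = 20 = U
  B(1) - J(9) = (1-9) mod 26 = 18 = S
  F(5) - D(3) = (5-3) mod 26 = 2 = C
  J(9) - J(9) = (9-9) mod 26 = 0 = A
  W(22) - D(3) = (22-3) mod 26 = 19 = T
  N(13) - J(9) = (13-9) mod 26 = 4 = E
Plaintext: OBFUSCATE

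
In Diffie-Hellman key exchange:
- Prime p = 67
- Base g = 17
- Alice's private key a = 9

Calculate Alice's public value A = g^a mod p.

Step 1: A = g^a mod p = 17^9 mod 67.
  17^1 mod 67 = 17
  17^2 mod 67 = (17 * 17) mod 67 = 21
  17^3 mod 67 = (21 * 17) mod 67 = 22
  17^4 mod 67 = (22 * 17) mod 67 = 39
  17^5 mod 67 = (39 * 17) mod 67 = 60
  17^6 mod 67 = (60 * 17) mod 67 = 15
  17^7 mod 67 = (15 * 17) mod 67 = 54
  17^8 mod 67 = (54 * 17) mod 67 = 47
  17^9 mod 67 = (47 * 17) mod 67 = 62
Result: A = 62.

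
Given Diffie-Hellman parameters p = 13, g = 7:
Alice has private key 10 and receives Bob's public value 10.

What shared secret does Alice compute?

Step 1: s = B^a mod p = 10^10 mod 13.
  10^1 mod 13 = 10
  10^2 mod 13 = (10 * 10) mod 13 = 9
  10^3 mod 13 = (9 * 10) mod 13 = 12
  10^4 mod 13 = (12 * 10) mod 13 = 3
  10^5 mod 13 = (3 * 10) mod 13 = 4
  10^6 mod 13 = (4 * 10) mod 13 = 1
  10^7 mod 13 = (1 * 10) mod 13 = 10
  10^8 mod 13 = (10 * 10) mod 13 = 9
  10^9 mod 13 = (9 * 10) mod 13 = 12
  10^10 mod 13 = (12 * 10) mod 13 = 3
Result: shared secret = 3.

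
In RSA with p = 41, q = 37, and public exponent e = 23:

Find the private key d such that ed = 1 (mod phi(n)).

Step 1: n = 41 * 37 = 1517.
Step 2: phi(n) = 40 * 36 = 1440.
Step 3: Find d such that 23 * d = 1 (mod 1440).
Step 4: d = 23^(-1) mod 1440 = 1127.
Verification: 23 * 1127 = 25921 = 18 * 1440 + 1.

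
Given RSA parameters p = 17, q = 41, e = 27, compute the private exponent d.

Step 1: n = 17 * 41 = 697.
Step 2: phi(n) = 16 * 40 = 640.
Step 3: Find d such that 27 * d = 1 (mod 640).
Step 4: d = 27^(-1) mod 640 = 403.
Verification: 27 * 403 = 10881 = 17 * 640 + 1.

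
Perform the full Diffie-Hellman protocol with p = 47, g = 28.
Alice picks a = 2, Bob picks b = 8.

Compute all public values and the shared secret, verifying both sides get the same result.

Step 1: A = g^a mod p = 28^2 mod 47 = 32.
Step 2: B = g^b mod p = 28^8 mod 47 = 6.
Step 3: Alice computes s = B^a mod p = 6^2 mod 47 = 36.
Step 4: Bob computes s = A^b mod p = 32^8 mod 47 = 36.
Both sides agree: shared secret = 36.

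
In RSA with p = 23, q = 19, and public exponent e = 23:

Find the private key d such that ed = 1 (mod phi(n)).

Step 1: n = 23 * 19 = 437.
Step 2: phi(n) = 22 * 18 = 396.
Step 3: Find d such that 23 * d = 1 (mod 396).
Step 4: d = 23^(-1) mod 396 = 155.
Verification: 23 * 155 = 3565 = 9 * 396 + 1.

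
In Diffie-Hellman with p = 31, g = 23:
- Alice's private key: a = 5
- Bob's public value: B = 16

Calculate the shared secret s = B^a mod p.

Step 1: s = B^a mod p = 16^5 mod 31.
  16^1 mod 31 = 16
  16^2 mod 31 = (16 * 16) mod 31 = 8
  16^3 mod 31 = (8 * 16) mod 31 = 4
  16^4 mod 31 = (4 * 16) mod 31 = 2
  16^5 mod 31 = (2 * 16) mod 31 = 1
Result: shared secret = 1.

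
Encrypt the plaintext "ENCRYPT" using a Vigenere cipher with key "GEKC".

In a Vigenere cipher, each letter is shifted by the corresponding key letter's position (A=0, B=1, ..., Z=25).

Step 1: Repeat key to match plaintext length:
  Plaintext: ENCRYPT
  Key:       GEKCGEK
Step 2: Encrypt each letter:
  E(4) + G(6) = (4+6) mod 26 = 10 = K
  N(13) + E(4) = (13+4) mod 26 = 17 = R
  C(2) + K(10) = (2+10) mod 26 = 12 = M
  R(17) + C(2) = (17+2) mod 26 = 19 = T
  Y(24) + G(6) = (24+6) mod 26 = 4 = E
  P(15) + E(4) = (15+4) mod 26 = 19 = T
  T(19) + K(10) = (19+10) mod 26 = 3 = D
Ciphertext: KRMTETD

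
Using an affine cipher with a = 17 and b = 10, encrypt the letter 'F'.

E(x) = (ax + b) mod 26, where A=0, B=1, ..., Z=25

Step 1: Convert 'F' to number: x = 5.
Step 2: E(5) = (17 * 5 + 10) mod 26 = 95 mod 26 = 17.
Step 3: Convert 17 back to letter: R.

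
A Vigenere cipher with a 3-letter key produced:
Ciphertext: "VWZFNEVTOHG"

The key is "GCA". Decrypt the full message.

Step 1: Key 'GCA' has length 3. Extended key: GCAGCAGCAGC
Step 2: Decrypt each position:
  V(21) - G(6) = 15 = P
  W(22) - C(2) = 20 = U
  Z(25) - A(0) = 25 = Z
  F(5) - G(6) = 25 = Z
  N(13) - C(2) = 11 = L
  E(4) - A(0) = 4 = E
  V(21) - G(6) = 15 = P
  T(19) - C(2) = 17 = R
  O(14) - A(0) = 14 = O
  H(7) - G(6) = 1 = B
  G(6) - C(2) = 4 = E
Plaintext: PUZZLEPROBE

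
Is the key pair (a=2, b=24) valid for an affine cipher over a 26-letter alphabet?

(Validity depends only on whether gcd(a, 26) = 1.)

Step 1: Compute gcd(2, 26).
Step 2: gcd(2, 26) = 2.
Since gcd = 2 != 1, 2 shares a common factor with 26, so it cannot be used.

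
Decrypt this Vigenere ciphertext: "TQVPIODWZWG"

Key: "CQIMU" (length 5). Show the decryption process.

Step 1: Key 'CQIMU' has length 5. Extended key: CQIMUCQIMUC
Step 2: Decrypt each position:
  T(19) - C(2) = 17 = R
  Q(16) - Q(16) = 0 = A
  V(21) - I(8) = 13 = N
  P(15) - M(12) = 3 = D
  I(8) - U(20) = 14 = O
  O(14) - C(2) = 12 = M
  D(3) - Q(16) = 13 = N
  W(22) - I(8) = 14 = O
  Z(25) - M(12) = 13 = N
  W(22) - U(20) = 2 = C
  G(6) - C(2) = 4 = E
Plaintext: RANDOMNONCE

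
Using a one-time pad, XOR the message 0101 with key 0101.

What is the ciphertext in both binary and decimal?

Step 1: Write out the XOR operation bit by bit:
  Message: 0101
  Key:     0101
  XOR:     0000
Step 2: Convert to decimal: 0000 = 0.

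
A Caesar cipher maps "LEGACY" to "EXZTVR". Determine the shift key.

Step 1: Compare first letters: L (position 11) -> E (position 4).
Step 2: Shift = (4 - 11) mod 26 = 19.
The shift value is 19.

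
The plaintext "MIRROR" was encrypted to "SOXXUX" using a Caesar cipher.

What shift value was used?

Step 1: Compare first letters: M (position 12) -> S (position 18).
Step 2: Shift = (18 - 12) mod 26 = 6.
The shift value is 6.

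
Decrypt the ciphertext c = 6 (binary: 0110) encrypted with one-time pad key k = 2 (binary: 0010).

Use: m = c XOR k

Step 1: XOR ciphertext with key:
  Ciphertext: 0110
  Key:        0010
  XOR:        0100
Step 2: Plaintext = 0100 = 4 in decimal.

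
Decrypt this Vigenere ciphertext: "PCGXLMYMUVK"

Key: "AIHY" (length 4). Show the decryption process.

Step 1: Key 'AIHY' has length 4. Extended key: AIHYAIHYAIH
Step 2: Decrypt each position:
  P(15) - A(0) = 15 = P
  C(2) - I(8) = 20 = U
  G(6) - H(7) = 25 = Z
  X(23) - Y(24) = 25 = Z
  L(11) - A(0) = 11 = L
  M(12) - I(8) = 4 = E
  Y(24) - H(7) = 17 = R
  M(12) - Y(24) = 14 = O
  U(20) - A(0) = 20 = U
  V(21) - I(8) = 13 = N
  K(10) - H(7) = 3 = D
Plaintext: PUZZLEROUND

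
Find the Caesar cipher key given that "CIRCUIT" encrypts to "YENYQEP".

Step 1: Compare first letters: C (position 2) -> Y (position 24).
Step 2: Shift = (24 - 2) mod 26 = 22.
The shift value is 22.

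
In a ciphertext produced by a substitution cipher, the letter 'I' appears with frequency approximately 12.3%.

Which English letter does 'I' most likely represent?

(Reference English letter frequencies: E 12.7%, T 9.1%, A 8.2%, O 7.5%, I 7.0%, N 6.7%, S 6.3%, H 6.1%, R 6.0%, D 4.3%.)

Step 1: The observed frequency is 12.3%.
Step 2: Compare with English frequencies:
  E: 12.7% (difference: 0.4%) <-- closest
  T: 9.1% (difference: 3.2%)
  A: 8.2% (difference: 4.1%)
  O: 7.5% (difference: 4.8%)
  I: 7.0% (difference: 5.3%)
  N: 6.7% (difference: 5.6%)
  S: 6.3% (difference: 6.0%)
  H: 6.1% (difference: 6.2%)
  R: 6.0% (difference: 6.3%)
  D: 4.3% (difference: 8.0%)
Step 3: 'I' most likely represents 'E' (frequency 12.7%).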